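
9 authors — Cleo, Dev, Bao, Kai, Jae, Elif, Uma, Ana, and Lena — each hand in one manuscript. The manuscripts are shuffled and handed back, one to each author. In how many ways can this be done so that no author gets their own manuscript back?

Count assignments avoiding every fixed point. For any j of the 9 authors fixed to their own manuscript, the other 9−j can be arranged in (9−j)! ways.
By inclusion–exclusion this is Σ_{j=0}^{9} (−1)^j C(9,j)·(9−j)!.
Computing: 362880 − 362880 + 181440 − 60480 + 15120 − 3024 + 504 − 72 + 9 − 1 = 133496.

133496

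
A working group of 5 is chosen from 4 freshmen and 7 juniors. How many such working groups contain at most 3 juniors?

301

Split by how many juniors are chosen (0 through 3).
Sum: C(7,0)·C(4,5) + C(7,1)·C(4,4) + C(7,2)·C(4,3) + C(7,3)·C(4,2) = 0 + 7 + 84 + 210 = 301.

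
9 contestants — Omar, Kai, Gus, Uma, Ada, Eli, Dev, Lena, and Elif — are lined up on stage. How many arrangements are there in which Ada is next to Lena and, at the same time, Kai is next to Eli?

Treat {Ada,Lena} as one block (2 orders) and {Kai,Eli} as another (2 orders).
That leaves 7 units to arrange: 2 × 2 × 7! = 4 × 5040 = 20160.

20160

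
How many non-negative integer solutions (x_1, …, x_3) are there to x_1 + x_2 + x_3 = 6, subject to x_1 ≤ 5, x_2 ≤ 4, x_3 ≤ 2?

Without the upper bounds there are C(8,2) = 28 ways to split 6 among 3 variables.
Subtract solutions that violate a single cap (substitute x_i' = x_i − (cap_i+1)): x_1 ≥ 6 gives C(2,2) = 1; x_2 ≥ 5 gives C(3,2) = 3; x_3 ≥ 3 gives C(5,2) = 10. Together 14.
No two caps can be exceeded simultaneously, so the pair terms are all 0.
By inclusion–exclusion the count is 28 − 14 + 0 = 14.

14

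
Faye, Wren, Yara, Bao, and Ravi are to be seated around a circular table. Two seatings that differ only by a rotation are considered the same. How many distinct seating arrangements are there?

24

Seat Faye anywhere (absorbing the rotational symmetry), then permute the other 4: (4)! = 24.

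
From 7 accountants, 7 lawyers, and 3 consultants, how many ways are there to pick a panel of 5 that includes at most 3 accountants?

Split by how many accountants are chosen (0 through 3).
Sum: C(7,0)·C(10,5) + C(7,1)·C(10,4) + C(7,2)·C(10,3) + C(7,3)·C(10,2) = 252 + 1470 + 2520 + 1575 = 5817.

5817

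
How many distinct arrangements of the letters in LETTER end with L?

30

With the last slot taken by L, it remains to arrange the other 5 letters (ETTER).
Those 5 letters have E appearing twice and T appearing twice, giving (5)!/(2!·2!) = 30.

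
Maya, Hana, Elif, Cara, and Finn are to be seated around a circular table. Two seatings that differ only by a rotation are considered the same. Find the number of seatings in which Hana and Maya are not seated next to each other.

Without the restriction there are (4)! = 24 seatings.
Those with Hana next to Maya: fuse the pair into one unit and seat 4 units around a circle — 2·(3)! = 12.
Subtracting, 24 − 12 = 12.

12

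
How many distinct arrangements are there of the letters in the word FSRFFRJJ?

1680

FSRFFRJJ has 8 letters with F appearing 3 times, J appearing twice, and R appearing twice.
The number of distinct arrangements is 8!/(3!·2!·2!) = 40320/24 = 1680.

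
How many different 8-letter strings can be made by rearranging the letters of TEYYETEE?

420

TEYYETEE has 8 letters with E appearing 4 times, T appearing twice, and Y appearing twice.
So there are 8! / (4!·2!·2!) = 420 distinguishable arrangements.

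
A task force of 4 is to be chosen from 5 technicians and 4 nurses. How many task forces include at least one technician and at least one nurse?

120

With no constraint there are C(9,4) = 126 possible selections.
Selections missing a whole group: no technicians → C(4,4) = 1; no nurses → C(5,4) = 5.
Both groups omitted at once is impossible, so 126 − 6 = 120.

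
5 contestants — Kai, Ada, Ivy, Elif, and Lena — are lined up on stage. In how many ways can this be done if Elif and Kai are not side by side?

72

There are 5! = 120 arrangements in all. If Elif and Kai are adjacent, merging them into one block gives 2·(4)! = 48 arrangements.
So 120 − 48 = 72 arrangements keep them apart.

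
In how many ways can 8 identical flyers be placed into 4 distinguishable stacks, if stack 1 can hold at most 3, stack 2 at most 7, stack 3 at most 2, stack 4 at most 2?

Ignoring the caps, the number of non-negative solutions to x_1+…+x_4 = 8 is C(11,3) = 165.
Subtract solutions that violate a single cap (substitute x_i' = x_i − (cap_i+1)): x_1 ≥ 4 gives C(7,3) = 35; x_2 ≥ 8 gives C(3,3) = 1; x_3 ≥ 3 gives C(8,3) = 56; x_4 ≥ 3 gives C(8,3) = 56. Together 148.
Add back pairs where two caps are both exceeded: 0 + 4 + 4 + 0 + 0 + 10 = 18.
By inclusion–exclusion the count is 165 − 148 + 18 = 35.

35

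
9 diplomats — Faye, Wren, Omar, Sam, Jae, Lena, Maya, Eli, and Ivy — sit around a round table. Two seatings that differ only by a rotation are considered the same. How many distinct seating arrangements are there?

40320

Fix one person's seat to break rotational symmetry; the remaining 8 people can be arranged in (8)! = 40320 ways.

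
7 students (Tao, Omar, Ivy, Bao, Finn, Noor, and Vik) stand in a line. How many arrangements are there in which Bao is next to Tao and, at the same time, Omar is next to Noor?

Treat {Bao,Tao} as one block (2 orders) and {Omar,Noor} as another (2 orders).
That leaves 5 units to arrange: 2 × 2 × 5! = 4 × 120 = 480.

480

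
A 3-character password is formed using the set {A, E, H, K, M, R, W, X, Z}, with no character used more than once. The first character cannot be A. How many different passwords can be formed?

The first character has 9−1 = 8 choices (anything except A).
The remaining 2 characters are filled from the other 8 symbols without repetition: 8 × 7 = 56.
Total: 8 × 56 = 448.

448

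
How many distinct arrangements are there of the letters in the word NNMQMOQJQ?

NNMQMOQJQ has 9 letters with M appearing twice, N appearing twice, and Q appearing 3 times.
So there are 9! / (3!·2!·2!) = 15120 distinguishable arrangements.

15120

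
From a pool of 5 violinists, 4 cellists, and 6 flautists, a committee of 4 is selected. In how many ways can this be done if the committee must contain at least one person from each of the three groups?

Total 4-person selections from all 15: C(15,4) = 1365.
Subtract selections that omit an entire group: no violinists → C(10,4) = 210; no cellists → C(11,4) = 330; no flautists → C(9,4) = 126.
Add back selections omitting two groups (i.e. drawn from a single group): C(5,4) + C(4,4) + C(6,4) = 21.
By inclusion–exclusion: 1365 − 666 + 21 = 720.

720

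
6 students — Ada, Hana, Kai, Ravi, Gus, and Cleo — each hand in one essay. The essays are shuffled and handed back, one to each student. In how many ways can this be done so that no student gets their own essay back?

265

Count assignments avoiding every fixed point. For any j of the 6 students fixed to their own essay, the other 6−j can be arranged in (6−j)! ways.
By inclusion–exclusion this is Σ_{j=0}^{6} (−1)^j C(6,j)·(6−j)!.
Computing: 720 − 720 + 360 − 120 + 30 − 6 + 1 = 265.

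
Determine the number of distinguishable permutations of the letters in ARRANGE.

1260

The 7 letters of ARRANGE have repeats: A appearing twice and R appearing twice.
Dividing 7! = 5040 by 2!·2! = 4 for the repeated letters gives 1260.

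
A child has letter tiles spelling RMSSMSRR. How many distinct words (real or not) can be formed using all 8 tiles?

560

RMSSMSRR has 8 letters with M appearing twice, R appearing 3 times, and S appearing 3 times.
So there are 8! / (3!·3!·2!) = 560 distinguishable arrangements.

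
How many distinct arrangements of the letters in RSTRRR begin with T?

Fix T in the first position and arrange the remaining 5 letters.
Those 5 letters have R appearing 4 times, giving (5)!/(4!) = 5.

5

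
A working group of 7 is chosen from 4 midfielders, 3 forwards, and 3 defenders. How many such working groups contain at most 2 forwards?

85

Split by how many forwards are chosen (0 through 2).
Sum: C(3,0)·C(7,7) + C(3,1)·C(7,6) + C(3,2)·C(7,5) = 1 + 21 + 63 = 85.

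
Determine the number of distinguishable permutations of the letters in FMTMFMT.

210

Letter multiplicities in FMTMFMT: F×2, M×3, T×2.
So there are 7! / (3!·2!·2!) = 210 distinguishable arrangements.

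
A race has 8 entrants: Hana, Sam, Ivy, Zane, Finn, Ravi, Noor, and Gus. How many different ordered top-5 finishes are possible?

6720

This is an ordered selection of 5 from 8: P(8,5).
That gives 8 × 7 × 6 × 5 × 4 = 6720.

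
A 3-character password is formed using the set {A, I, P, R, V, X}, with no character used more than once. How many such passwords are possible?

120

With no repetition, fill the 3 characters in order: 6 choices, then 5, down to 4.
That product is 6 × 5 × 4 = 120.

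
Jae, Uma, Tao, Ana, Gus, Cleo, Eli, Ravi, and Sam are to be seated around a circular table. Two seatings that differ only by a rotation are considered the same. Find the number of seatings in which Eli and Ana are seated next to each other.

10080

Glue Eli and Ana into a block (2 internal orders). Seating 8 units around a circle gives (7)! arrangements.
So 2 × (7)! = 2 × 5040 = 10080.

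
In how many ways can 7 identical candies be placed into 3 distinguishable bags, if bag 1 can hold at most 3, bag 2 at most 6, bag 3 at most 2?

Ignoring the caps, the number of non-negative solutions to x_1+…+x_3 = 7 is C(9,2) = 36.
Subtract solutions that violate a single cap (substitute x_i' = x_i − (cap_i+1)): x_1 ≥ 4 gives C(5,2) = 10; x_2 ≥ 7 gives C(2,2) = 1; x_3 ≥ 3 gives C(6,2) = 15. Together 26.
Add back pairs where two caps are both exceeded: 0 + 1 + 0 = 1.
By inclusion–exclusion the count is 36 − 26 + 1 = 11.

11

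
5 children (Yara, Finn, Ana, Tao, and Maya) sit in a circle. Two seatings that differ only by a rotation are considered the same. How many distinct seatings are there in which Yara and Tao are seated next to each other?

Glue Yara and Tao into a block (2 internal orders). Seating 4 units around a circle gives (3)! arrangements.
So 2 × (3)! = 2 × 6 = 12.

12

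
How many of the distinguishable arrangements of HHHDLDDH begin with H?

Fix H in the first position and arrange the remaining 7 letters.
Those 7 letters have D appearing 3 times and H appearing 3 times, giving (7)!/(3!·3!) = 140.

140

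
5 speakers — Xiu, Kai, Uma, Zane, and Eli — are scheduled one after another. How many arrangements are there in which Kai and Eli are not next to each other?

There are 5! = 120 arrangements in all. If Kai and Eli are adjacent, merging them into one block gives 2·(4)! = 48 arrangements.
So 120 − 48 = 72 arrangements keep them apart.

72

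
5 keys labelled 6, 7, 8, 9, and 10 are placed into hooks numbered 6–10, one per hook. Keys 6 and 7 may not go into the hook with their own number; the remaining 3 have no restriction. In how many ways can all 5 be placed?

Let Aᵢ (for i ∈ {6, 7}) be the placements that put key i in its forbidden hook. Any j of these fix j positions, leaving (5−j)! ways to fill the rest, and there are C(2,j) ways to pick which j.
By inclusion–exclusion, the number of valid placements is Σ_{j=0}^{2} (−1)^j C(2,j)·(5−j)!.
Computing: 120 − 48 + 6 = 78.

78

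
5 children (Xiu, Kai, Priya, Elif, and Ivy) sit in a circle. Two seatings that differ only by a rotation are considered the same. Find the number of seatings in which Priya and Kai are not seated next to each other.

All circular seatings of 5 people number (4)! = 24.
Those with Priya next to Kai: fuse the pair into one unit and seat 4 units around a circle — 2·(3)! = 12.
Subtracting, 24 − 12 = 12.

12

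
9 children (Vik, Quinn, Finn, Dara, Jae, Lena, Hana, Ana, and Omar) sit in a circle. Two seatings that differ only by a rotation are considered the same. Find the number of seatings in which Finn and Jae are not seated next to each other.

Without the restriction there are (8)! = 40320 seatings.
Seatings with Finn beside Jae: treat them as a block with 2 internal orders, giving 2 × (7)! = 10080.
Subtracting, 40320 − 10080 = 30240.

30240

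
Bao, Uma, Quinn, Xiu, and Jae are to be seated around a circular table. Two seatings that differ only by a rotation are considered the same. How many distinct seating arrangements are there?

Around a circle, 5 distinct people have 5!/5 = (4)! = 24 rotationally distinct seatings.

24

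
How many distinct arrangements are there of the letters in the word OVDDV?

30

Letter multiplicities in OVDDV: D×2, O×1, V×2.
The number of distinct arrangements is 5!/(2!·2!) = 120/4 = 30.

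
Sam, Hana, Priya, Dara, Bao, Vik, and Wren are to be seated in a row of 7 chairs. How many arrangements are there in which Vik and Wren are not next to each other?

3600

There are 7! = 5040 arrangements in all. If Vik and Wren are adjacent, merging them into one block gives 2·(6)! = 1440 arrangements.
Complementary counting: 5040 − 1440 = 3600.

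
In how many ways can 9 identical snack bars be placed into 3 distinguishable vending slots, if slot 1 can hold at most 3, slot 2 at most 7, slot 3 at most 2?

9

By stars and bars, unrestricted non-negative solutions to x_1+…+x_3 = 9 number C(9+2,2) = 55.
Subtract solutions that violate a single cap (substitute x_i' = x_i − (cap_i+1)): x_1 ≥ 4 gives C(7,2) = 21; x_2 ≥ 8 gives C(3,2) = 3; x_3 ≥ 3 gives C(8,2) = 28. Together 52.
Add back pairs where two caps are both exceeded: 0 + 6 + 0 = 6.
By inclusion–exclusion the count is 55 − 52 + 6 = 9.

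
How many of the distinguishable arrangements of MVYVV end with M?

4

With the last slot taken by M, it remains to arrange the other 4 letters (VYVV).
Those 4 letters have V appearing 3 times, giving (4)!/(3!) = 4.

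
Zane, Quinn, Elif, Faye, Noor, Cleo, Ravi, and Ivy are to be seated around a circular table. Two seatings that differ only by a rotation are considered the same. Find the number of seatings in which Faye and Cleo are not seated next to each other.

Without the restriction there are (7)! = 5040 seatings.
Those with Faye next to Cleo: fuse the pair into one unit and seat 7 units around a circle — 2·(6)! = 1440.
Subtracting, 5040 − 1440 = 3600.

3600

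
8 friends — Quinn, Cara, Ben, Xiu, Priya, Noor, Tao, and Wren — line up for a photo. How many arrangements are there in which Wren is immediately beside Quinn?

Treat {Wren, Quinn} as a single unit. There are 7 units to order, and the pair itself can be ordered 2 ways.
That gives 2 × 7! = 2 × 5040 = 10080.

10080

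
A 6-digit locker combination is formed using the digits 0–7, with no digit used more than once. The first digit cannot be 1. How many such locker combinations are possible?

The first digit has 8−1 = 7 choices (anything except 1).
The remaining 5 digits are filled from the other 7 symbols without repetition: 7 × 6 × 5 × 4 × 3 = 2520.
Total: 7 × 2520 = 17640.

17640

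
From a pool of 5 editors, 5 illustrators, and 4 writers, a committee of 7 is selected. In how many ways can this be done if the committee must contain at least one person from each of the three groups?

3240

Unrestricted: C(14,7) = 3432 ways to pick any 7 of the 14.
Subtract selections that omit an entire group: no editors → C(9,7) = 36; no illustrators → C(9,7) = 36; no writers → C(10,7) = 120.
Add back selections omitting two groups (i.e. drawn from a single group): C(5,7) + C(5,7) + C(4,7) = 0.
By inclusion–exclusion: 3432 − 192 + 0 = 3240.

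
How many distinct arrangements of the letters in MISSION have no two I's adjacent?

Total arrangements of MISSION: 7!/(2!·2!) = 1260.
If the two I's are adjacent, glue them into one block, leaving 6 items to arrange: (6)!/(2!) = 360 ways.
Hence 1260 − 360 = 900.

900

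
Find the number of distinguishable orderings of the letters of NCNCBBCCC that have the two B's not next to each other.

588

Total arrangements of NCNCBBCCC: 9!/(5!·2!·2!) = 756.
Arrangements with the B's together: treat BB as one letter, giving (8)!/(5!·2!) = 168.
Hence 756 − 168 = 588.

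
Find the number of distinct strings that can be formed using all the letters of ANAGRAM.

Letter multiplicities in ANAGRAM: A×3, G×1, M×1, N×1, R×1.
Dividing 7! = 5040 by 3! = 6 for the repeated letters gives 840.

840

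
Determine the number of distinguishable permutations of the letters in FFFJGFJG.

420

FFFJGFJG has 8 letters with F appearing 4 times, G appearing twice, and J appearing twice.
Dividing 8! = 40320 by 4!·2!·2! = 96 for the repeated letters gives 420.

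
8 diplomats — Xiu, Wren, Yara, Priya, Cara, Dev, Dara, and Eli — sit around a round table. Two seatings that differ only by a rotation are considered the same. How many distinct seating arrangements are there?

5040

Around a circle, 8 distinct people have 8!/8 = (7)! = 5040 rotationally distinct seatings.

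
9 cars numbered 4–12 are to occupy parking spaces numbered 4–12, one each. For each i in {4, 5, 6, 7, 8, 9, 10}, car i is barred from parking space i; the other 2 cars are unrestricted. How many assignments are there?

165016

Let Aᵢ (for 4 ≤ i ≤ 10) be the placements that put car i in its forbidden parking space. Any j of these fix j positions, leaving (9−j)! ways to fill the rest, and there are C(7,j) ways to pick which j.
By inclusion–exclusion, the number of valid placements is Σ_{j=0}^{7} (−1)^j C(7,j)·(9−j)!.
Computing: 362880 − 282240 + 105840 − 25200 + 4200 − 504 + 42 − 2 = 165016.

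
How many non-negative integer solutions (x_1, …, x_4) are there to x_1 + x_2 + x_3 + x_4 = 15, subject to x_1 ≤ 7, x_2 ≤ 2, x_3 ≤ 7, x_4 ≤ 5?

By stars and bars, unrestricted non-negative solutions to x_1+…+x_4 = 15 number C(15+3,3) = 816.
Subtract solutions that violate a single cap (substitute x_i' = x_i − (cap_i+1)): x_1 ≥ 8 gives C(10,3) = 120; x_2 ≥ 3 gives C(15,3) = 455; x_3 ≥ 8 gives C(10,3) = 120; x_4 ≥ 6 gives C(12,3) = 220. Together 915.
Add back pairs where two caps are both exceeded: 35 + 0 + 4 + 35 + 84 + 4 = 162.
By inclusion–exclusion the count is 816 − 915 + 162 = 63.

63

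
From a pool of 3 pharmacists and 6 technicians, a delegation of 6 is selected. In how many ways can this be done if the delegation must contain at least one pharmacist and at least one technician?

Unrestricted: C(9,6) = 84 ways to pick any 6 of the 9.
Subtract selections that omit an entire group: no pharmacists → C(6,6) = 1; no technicians → C(3,6) = 0.
Both groups omitted at once is impossible, so 84 − 1 = 83.

83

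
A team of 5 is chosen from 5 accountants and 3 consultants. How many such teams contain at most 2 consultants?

Split by how many consultants are chosen (0 through 2).
Sum: C(3,0)·C(5,5) + C(3,1)·C(5,4) + C(3,2)·C(5,3) = 1 + 15 + 30 = 46.

46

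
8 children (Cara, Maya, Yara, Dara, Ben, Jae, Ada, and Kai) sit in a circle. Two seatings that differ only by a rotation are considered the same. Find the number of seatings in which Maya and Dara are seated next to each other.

1440

Treat {Maya, Dara} as one unit (2 internal orders) and seat the resulting 7 units around the table: (6)! circular arrangements.
So 2 × (6)! = 2 × 720 = 1440.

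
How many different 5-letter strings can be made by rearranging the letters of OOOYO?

5

OOOYO has 5 letters with O appearing 4 times.
The number of distinct arrangements is 5!/(4!) = 120/24 = 5.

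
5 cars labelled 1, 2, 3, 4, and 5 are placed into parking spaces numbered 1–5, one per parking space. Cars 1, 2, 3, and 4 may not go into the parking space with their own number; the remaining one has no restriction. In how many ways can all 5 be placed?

Let Aᵢ (for 1 ≤ i ≤ 4) be the placements that put car i in its forbidden parking space. Any j of these fix j positions, leaving (5−j)! ways to fill the rest, and there are C(4,j) ways to pick which j.
By inclusion–exclusion, the number of valid placements is Σ_{j=0}^{4} (−1)^j C(4,j)·(5−j)!.
Computing: 120 − 96 + 36 − 8 + 1 = 53.

53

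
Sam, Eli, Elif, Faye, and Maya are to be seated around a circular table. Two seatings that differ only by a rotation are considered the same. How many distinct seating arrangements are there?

24

Seat Sam anywhere (absorbing the rotational symmetry), then permute the other 4: (4)! = 24.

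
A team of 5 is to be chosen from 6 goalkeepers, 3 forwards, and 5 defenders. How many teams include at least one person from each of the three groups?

1365

Unrestricted: C(14,5) = 2002 ways to pick any 5 of the 14.
Selections missing a whole group: no goalkeepers → C(8,5) = 56; no forwards → C(11,5) = 462; no defenders → C(9,5) = 126.
Add back selections omitting two groups (i.e. drawn from a single group): C(6,5) + C(3,5) + C(5,5) = 7.
By inclusion–exclusion: 2002 − 644 + 7 = 1365.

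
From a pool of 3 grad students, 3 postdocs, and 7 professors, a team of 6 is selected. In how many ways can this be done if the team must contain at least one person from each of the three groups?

Total 6-person selections from all 13: C(13,6) = 1716.
Selections missing a whole group: no grad students → C(10,6) = 210; no postdocs → C(10,6) = 210; no professors → C(6,6) = 1.
Add back selections omitting two groups (i.e. drawn from a single group): C(3,6) + C(3,6) + C(7,6) = 7.
By inclusion–exclusion: 1716 − 421 + 7 = 1302.

1302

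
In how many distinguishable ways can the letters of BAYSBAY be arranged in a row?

BAYSBAY has 7 letters with A appearing twice, B appearing twice, and Y appearing twice.
Dividing 7! = 5040 by 2!·2!·2! = 8 for the repeated letters gives 630.

630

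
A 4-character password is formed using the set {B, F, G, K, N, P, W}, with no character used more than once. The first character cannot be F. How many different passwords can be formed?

The first character has 7−1 = 6 choices (anything except F).
The remaining 3 characters are filled from the other 6 symbols without repetition: 6 × 5 × 4 = 120.
Total: 6 × 120 = 720.

720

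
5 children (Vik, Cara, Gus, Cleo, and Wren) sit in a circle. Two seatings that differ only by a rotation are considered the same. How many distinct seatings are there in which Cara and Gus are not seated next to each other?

12

All circular seatings of 5 people number (4)! = 24.
Those with Cara next to Gus: fuse the pair into one unit and seat 4 units around a circle — 2·(3)! = 12.
Subtracting, 24 − 12 = 12.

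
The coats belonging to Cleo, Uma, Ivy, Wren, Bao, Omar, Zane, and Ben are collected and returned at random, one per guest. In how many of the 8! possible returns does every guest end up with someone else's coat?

14833

Let Aᵢ be the assignments in which guest i gets their own coat. We want the size of the complement of A₁∪…∪A_8.
By inclusion–exclusion this is Σ_{j=0}^{8} (−1)^j C(8,j)·(8−j)!.
Computing: 40320 − 40320 + 20160 − 6720 + 1680 − 336 + 56 − 8 + 1 = 14833.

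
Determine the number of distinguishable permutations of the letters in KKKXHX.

60

Letter multiplicities in KKKXHX: H×1, K×3, X×2.
The number of distinct arrangements is 6!/(3!·2!) = 720/12 = 60.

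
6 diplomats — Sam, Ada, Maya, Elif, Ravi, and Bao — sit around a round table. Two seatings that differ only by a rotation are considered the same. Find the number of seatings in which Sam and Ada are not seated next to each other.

All circular seatings of 6 people number (5)! = 120.
Seatings with Sam beside Ada: treat them as a block with 2 internal orders, giving 2 × (4)! = 48.
Subtracting, 120 − 48 = 72.

72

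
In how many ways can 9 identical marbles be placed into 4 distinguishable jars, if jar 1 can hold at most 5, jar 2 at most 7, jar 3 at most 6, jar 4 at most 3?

130

Without the upper bounds there are C(12,3) = 220 ways to split 9 among 4 jars.
Subtract solutions that violate a single cap (substitute x_i' = x_i − (cap_i+1)): x_1 ≥ 6 gives C(6,3) = 20; x_2 ≥ 8 gives C(4,3) = 4; x_3 ≥ 7 gives C(5,3) = 10; x_4 ≥ 4 gives C(8,3) = 56. Together 90.
No two caps can be exceeded simultaneously, so the pair terms are all 0.
By inclusion–exclusion the count is 220 − 90 + 0 = 130.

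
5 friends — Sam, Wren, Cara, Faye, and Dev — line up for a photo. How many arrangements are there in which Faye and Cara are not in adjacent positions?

72

There are 5! = 120 arrangements in all. If Faye and Cara are adjacent, merging them into one block gives 2·(4)! = 48 arrangements.
Complementary counting: 120 − 48 = 72.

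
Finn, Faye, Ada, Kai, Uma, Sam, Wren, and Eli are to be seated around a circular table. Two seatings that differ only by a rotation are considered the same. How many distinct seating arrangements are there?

5040

Seat Finn anywhere (absorbing the rotational symmetry), then permute the other 7: (7)! = 5040.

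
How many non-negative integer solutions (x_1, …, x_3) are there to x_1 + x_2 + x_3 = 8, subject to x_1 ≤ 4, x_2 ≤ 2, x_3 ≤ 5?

Without the upper bounds there are C(10,2) = 45 ways to split 8 among 3 variables.
Subtract solutions that violate a single cap (substitute x_i' = x_i − (cap_i+1)): x_1 ≥ 5 gives C(5,2) = 10; x_2 ≥ 3 gives C(7,2) = 21; x_3 ≥ 6 gives C(4,2) = 6. Together 37.
Add back pairs where two caps are both exceeded: 1 + 0 + 0 = 1.
By inclusion–exclusion the count is 45 − 37 + 1 = 9.

9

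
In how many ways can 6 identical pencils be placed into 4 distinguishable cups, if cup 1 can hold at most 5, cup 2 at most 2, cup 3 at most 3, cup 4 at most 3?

Ignoring the caps, the number of non-negative solutions to x_1+…+x_4 = 6 is C(9,3) = 84.
Subtract solutions that violate a single cap (substitute x_i' = x_i − (cap_i+1)): x_1 ≥ 6 gives C(3,3) = 1; x_2 ≥ 3 gives C(6,3) = 20; x_3 ≥ 4 gives C(5,3) = 10; x_4 ≥ 4 gives C(5,3) = 10. Together 41.
No two caps can be exceeded simultaneously, so the pair terms are all 0.
By inclusion–exclusion the count is 84 − 41 + 0 = 43.

43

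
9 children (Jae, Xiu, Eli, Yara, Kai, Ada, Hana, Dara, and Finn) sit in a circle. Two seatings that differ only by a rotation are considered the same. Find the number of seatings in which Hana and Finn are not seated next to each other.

30240

Without the restriction there are (8)! = 40320 seatings.
Those with Hana next to Finn: fuse the pair into one unit and seat 8 units around a circle — 2·(7)! = 10080.
Subtracting, 40320 − 10080 = 30240.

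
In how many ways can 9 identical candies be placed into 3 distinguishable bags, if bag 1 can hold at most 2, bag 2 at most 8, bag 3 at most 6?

20

By stars and bars, unrestricted non-negative solutions to x_1+…+x_3 = 9 number C(9+2,2) = 55.
Subtract solutions that violate a single cap (substitute x_i' = x_i − (cap_i+1)): x_1 ≥ 3 gives C(8,2) = 28; x_2 ≥ 9 gives C(2,2) = 1; x_3 ≥ 7 gives C(4,2) = 6. Together 35.
No two caps can be exceeded simultaneously, so the pair terms are all 0.
By inclusion–exclusion the count is 55 − 35 + 0 = 20.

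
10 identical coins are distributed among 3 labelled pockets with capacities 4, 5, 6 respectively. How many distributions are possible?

By stars and bars, unrestricted non-negative solutions to x_1+…+x_3 = 10 number C(10+2,2) = 66.
Subtract solutions that violate a single cap (substitute x_i' = x_i − (cap_i+1)): x_1 ≥ 5 gives C(7,2) = 21; x_2 ≥ 6 gives C(6,2) = 15; x_3 ≥ 7 gives C(5,2) = 10. Together 46.
No two caps can be exceeded simultaneously, so the pair terms are all 0.
By inclusion–exclusion the count is 66 − 46 + 0 = 20.

20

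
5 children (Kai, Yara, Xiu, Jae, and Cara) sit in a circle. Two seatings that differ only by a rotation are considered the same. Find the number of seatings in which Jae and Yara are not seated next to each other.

Without the restriction there are (4)! = 24 seatings.
Seatings with Jae beside Yara: treat them as a block with 2 internal orders, giving 2 × (3)! = 12.
Subtracting, 24 − 12 = 12.

12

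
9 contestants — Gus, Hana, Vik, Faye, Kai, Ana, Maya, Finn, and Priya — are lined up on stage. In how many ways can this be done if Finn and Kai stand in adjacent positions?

Place the 7 others and the Finn-Kai pair as 8 objects in a line; the pair has 2 internal arrangements.
So the count is 2·(8)! = 80640.

80640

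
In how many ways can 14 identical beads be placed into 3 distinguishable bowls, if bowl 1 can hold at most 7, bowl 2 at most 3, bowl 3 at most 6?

6

Without the upper bounds there are C(16,2) = 120 ways to split 14 among 3 bowls.
Subtract solutions that violate a single cap (substitute x_i' = x_i − (cap_i+1)): x_1 ≥ 8 gives C(8,2) = 28; x_2 ≥ 4 gives C(12,2) = 66; x_3 ≥ 7 gives C(9,2) = 36. Together 130.
Add back pairs where two caps are both exceeded: 6 + 0 + 10 = 16.
By inclusion–exclusion the count is 120 − 130 + 16 = 6.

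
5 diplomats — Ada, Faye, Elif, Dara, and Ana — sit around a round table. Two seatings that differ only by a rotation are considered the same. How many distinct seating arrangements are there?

24

Fix one person's seat to break rotational symmetry; the remaining 4 people can be arranged in (4)! = 24 ways.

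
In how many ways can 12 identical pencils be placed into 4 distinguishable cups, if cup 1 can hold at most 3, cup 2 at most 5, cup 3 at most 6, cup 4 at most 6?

112

Without the upper bounds there are C(15,3) = 455 ways to split 12 among 4 cups.
Subtract solutions that violate a single cap (substitute x_i' = x_i − (cap_i+1)): x_1 ≥ 4 gives C(11,3) = 165; x_2 ≥ 6 gives C(9,3) = 84; x_3 ≥ 7 gives C(8,3) = 56; x_4 ≥ 7 gives C(8,3) = 56. Together 361.
Add back pairs where two caps are both exceeded: 10 + 4 + 4 + 0 + 0 + 0 = 18.
By inclusion–exclusion the count is 455 − 361 + 18 = 112.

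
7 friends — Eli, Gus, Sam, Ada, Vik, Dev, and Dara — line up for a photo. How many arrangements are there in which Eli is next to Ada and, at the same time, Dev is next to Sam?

Treat {Eli,Ada} as one block (2 orders) and {Dev,Sam} as another (2 orders).
That leaves 5 units to arrange: 2 × 2 × 5! = 4 × 120 = 480.

480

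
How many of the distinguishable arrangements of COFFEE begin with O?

With the first slot taken by O, it remains to arrange the other 5 letters (CFFEE).
Those 5 letters have E appearing twice and F appearing twice, giving (5)!/(2!·2!) = 30.

30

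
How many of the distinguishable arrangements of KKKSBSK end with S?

30

With the last slot taken by S, it remains to arrange the other 6 letters (KKKBSK).
Those 6 letters have K appearing 4 times, giving (6)!/(4!) = 30.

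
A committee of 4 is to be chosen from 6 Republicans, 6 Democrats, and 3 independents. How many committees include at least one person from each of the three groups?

648

With no constraint there are C(15,4) = 1365 possible selections.
Subtract selections that omit an entire group: no Republicans → C(9,4) = 126; no Democrats → C(9,4) = 126; no independents → C(12,4) = 495.
Add back selections omitting two groups (i.e. drawn from a single group): C(6,4) + C(6,4) + C(3,4) = 30.
By inclusion–exclusion: 1365 − 747 + 30 = 648.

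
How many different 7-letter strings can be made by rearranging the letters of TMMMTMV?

The 7 letters of TMMMTMV have repeats: M appearing 4 times and T appearing twice.
The number of distinct arrangements is 7!/(4!·2!) = 5040/48 = 105.

105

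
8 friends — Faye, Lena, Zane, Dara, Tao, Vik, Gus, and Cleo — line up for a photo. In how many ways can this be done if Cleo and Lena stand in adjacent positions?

Place the 6 others and the Cleo-Lena pair as 7 objects in a line; the pair has 2 internal arrangements.
So the count is 2·(7)! = 10080.

10080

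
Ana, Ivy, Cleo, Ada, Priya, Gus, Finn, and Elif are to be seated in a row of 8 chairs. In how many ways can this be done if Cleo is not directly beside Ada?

30240

Of the 8! = 40320 arrangements, those with Cleo and Ada adjacent number 2 × 7! = 10080 (treat the pair as a block with 2 internal orders).
So 40320 − 10080 = 30240 arrangements keep them apart.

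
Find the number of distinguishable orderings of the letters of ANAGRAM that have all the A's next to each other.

120

Treat the 3 copies of A as a single block. The multiset to arrange is then {AAA, G, M, N, R}, 5 items in all.
All 5 items are distinct, so there are (5)! = 120 arrangements.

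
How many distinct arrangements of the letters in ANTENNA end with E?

60

With the last slot taken by E, it remains to arrange the other 6 letters (ANTNNA).
Those 6 letters have A appearing twice and N appearing 3 times, giving (6)!/(3!·2!) = 60.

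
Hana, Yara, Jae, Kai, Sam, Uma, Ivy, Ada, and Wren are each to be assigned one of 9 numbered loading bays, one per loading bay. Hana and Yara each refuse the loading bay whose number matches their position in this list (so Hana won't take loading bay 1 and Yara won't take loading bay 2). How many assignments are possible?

Let Aᵢ (for i ∈ {1, 2}) be the placements that put person i in their forbidden loading bay. Any j of these fix j positions, leaving (9−j)! ways to fill the rest, and there are C(2,j) ways to pick which j.
By inclusion–exclusion, the number of valid placements is Σ_{j=0}^{2} (−1)^j C(2,j)·(9−j)!.
Computing: 362880 − 80640 + 5040 = 287280.

287280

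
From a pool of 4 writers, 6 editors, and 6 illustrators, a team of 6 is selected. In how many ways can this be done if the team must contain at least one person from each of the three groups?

6666

Total 6-person selections from all 16: C(16,6) = 8008.
Subtract selections that omit an entire group: no writers → C(12,6) = 924; no editors → C(10,6) = 210; no illustrators → C(10,6) = 210.
Add back selections omitting two groups (i.e. drawn from a single group): C(4,6) + C(6,6) + C(6,6) = 2.
By inclusion–exclusion: 8008 − 1344 + 2 = 6666.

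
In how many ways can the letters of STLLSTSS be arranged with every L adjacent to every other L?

105

Treat the 2 copies of L as a single block. The multiset to arrange is then {LL, S, S, S, S, T, T}, 7 items in all.
That gives (7)!/(4!·2!) = 105 arrangements.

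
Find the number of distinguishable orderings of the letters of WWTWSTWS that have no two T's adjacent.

Total arrangements of WWTWSTWS: 8!/(4!·2!·2!) = 420.
If the two T's are adjacent, glue them into one block, leaving 7 items to arrange: (7)!/(4!·2!) = 105 ways.
Subtracting, 420 − 105 = 315 arrangements keep the T's apart.

315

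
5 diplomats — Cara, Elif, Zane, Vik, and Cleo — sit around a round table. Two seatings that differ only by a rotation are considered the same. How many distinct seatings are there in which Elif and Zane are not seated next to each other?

12

All circular seatings of 5 people number (4)! = 24.
Seatings with Elif beside Zane: treat them as a block with 2 internal orders, giving 2 × (3)! = 12.
Subtracting, 24 − 12 = 12.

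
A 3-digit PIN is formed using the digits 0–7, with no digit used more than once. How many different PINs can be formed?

336

With no repetition, fill the 3 digits in order: 8 choices, then 7, down to 6.
8 × 7 × 6 = 336.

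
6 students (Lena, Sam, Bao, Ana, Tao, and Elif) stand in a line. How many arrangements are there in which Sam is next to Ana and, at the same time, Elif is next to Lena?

Treat {Sam,Ana} as one block (2 orders) and {Elif,Lena} as another (2 orders).
That leaves 4 units to arrange: 2 × 2 × 4! = 4 × 24 = 96.

96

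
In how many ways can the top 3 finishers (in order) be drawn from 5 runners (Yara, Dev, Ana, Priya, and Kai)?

60

This is an ordered selection of 3 from 5: P(5,3).
That gives 5 × 4 × 3 = 60.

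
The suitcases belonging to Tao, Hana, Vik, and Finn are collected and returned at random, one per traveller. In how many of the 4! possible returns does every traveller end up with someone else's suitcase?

Count assignments avoiding every fixed point. For any j of the 4 travellers fixed to their own suitcase, the other 4−j can be arranged in (4−j)! ways.
By inclusion–exclusion this is Σ_{j=0}^{4} (−1)^j C(4,j)·(4−j)!.
Computing: 24 − 24 + 12 − 4 + 1 = 9.

9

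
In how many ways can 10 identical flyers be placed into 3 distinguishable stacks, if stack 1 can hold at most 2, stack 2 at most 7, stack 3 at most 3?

Ignoring the caps, the number of non-negative solutions to x_1+…+x_3 = 10 is C(12,2) = 66.
Subtract solutions that violate a single cap (substitute x_i' = x_i − (cap_i+1)): x_1 ≥ 3 gives C(9,2) = 36; x_2 ≥ 8 gives C(4,2) = 6; x_3 ≥ 4 gives C(8,2) = 28. Together 70.
Add back pairs where two caps are both exceeded: 0 + 10 + 0 = 10.
By inclusion–exclusion the count is 66 − 70 + 10 = 6.

6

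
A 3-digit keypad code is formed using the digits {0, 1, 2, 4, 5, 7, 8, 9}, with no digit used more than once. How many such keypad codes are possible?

With no repetition, fill the 3 digits in order: 8 choices, then 7, down to 6.
8 × 7 × 6 = 336.

336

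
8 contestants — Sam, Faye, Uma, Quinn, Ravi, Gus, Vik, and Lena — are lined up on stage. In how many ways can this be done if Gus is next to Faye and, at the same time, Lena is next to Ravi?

2880

Treat {Gus,Faye} as one block (2 orders) and {Lena,Ravi} as another (2 orders).
That leaves 6 units to arrange: 2 × 2 × 6! = 4 × 720 = 2880.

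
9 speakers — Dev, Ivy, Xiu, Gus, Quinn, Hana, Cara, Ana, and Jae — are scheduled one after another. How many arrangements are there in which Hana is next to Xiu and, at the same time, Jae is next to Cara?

20160

Treat {Hana,Xiu} as one block (2 orders) and {Jae,Cara} as another (2 orders).
That leaves 7 units to arrange: 2 × 2 × 7! = 4 × 5040 = 20160.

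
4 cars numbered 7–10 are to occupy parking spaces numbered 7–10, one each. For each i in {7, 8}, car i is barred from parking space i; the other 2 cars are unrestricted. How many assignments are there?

Let Aᵢ (for i ∈ {7, 8}) be the placements that put car i in its forbidden parking space. Any j of these fix j positions, leaving (4−j)! ways to fill the rest, and there are C(2,j) ways to pick which j.
By inclusion–exclusion, the number of valid placements is Σ_{j=0}^{2} (−1)^j C(2,j)·(4−j)!.
Computing: 24 − 12 + 2 = 14.

14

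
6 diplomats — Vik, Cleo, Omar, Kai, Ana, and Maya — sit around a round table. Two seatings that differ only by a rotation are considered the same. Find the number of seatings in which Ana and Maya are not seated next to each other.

72

All circular seatings of 6 people number (5)! = 120.
Seatings with Ana beside Maya: treat them as a block with 2 internal orders, giving 2 × (4)! = 48.
Subtracting, 120 − 48 = 72.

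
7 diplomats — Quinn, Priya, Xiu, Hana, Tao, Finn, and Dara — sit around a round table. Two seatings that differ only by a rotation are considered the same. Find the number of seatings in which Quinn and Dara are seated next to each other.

240

Glue Quinn and Dara into a block (2 internal orders). Seating 6 units around a circle gives (5)! arrangements.
So 2 × (5)! = 2 × 120 = 240.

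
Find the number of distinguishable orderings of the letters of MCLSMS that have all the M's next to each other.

Treat the 2 copies of M as a single block. The multiset to arrange is then {MM, C, L, S, S}, 5 items in all.
That gives (5)!/(2!) = 60 arrangements.

60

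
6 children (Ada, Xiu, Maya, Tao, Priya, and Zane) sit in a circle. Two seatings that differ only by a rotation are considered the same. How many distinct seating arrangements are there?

120

Fix one person's seat to break rotational symmetry; the remaining 5 people can be arranged in (5)! = 120 ways.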